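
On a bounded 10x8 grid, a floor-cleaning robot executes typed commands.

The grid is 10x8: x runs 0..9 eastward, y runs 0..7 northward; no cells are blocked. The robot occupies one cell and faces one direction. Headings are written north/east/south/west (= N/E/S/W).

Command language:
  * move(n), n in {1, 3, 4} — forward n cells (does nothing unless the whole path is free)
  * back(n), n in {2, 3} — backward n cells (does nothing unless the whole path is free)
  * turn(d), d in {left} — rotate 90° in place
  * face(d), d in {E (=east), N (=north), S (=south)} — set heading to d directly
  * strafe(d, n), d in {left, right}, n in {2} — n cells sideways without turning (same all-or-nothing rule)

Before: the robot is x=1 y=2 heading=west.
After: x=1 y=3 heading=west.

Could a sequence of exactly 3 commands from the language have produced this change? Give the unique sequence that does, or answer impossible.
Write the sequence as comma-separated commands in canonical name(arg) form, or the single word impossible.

face(N), move(1), turn(left)

key: still facing W at the end — net rotation zero over 3 steps
start: x=1 y=2 heading=west
t=1 face(N) ⇒ x=1 y=2 heading=north
t=2 move(1) ⇒ x=1 y=3 heading=north
t=3 turn(left) ⇒ x=1 y=3 heading=west
all 1331 alternatives checked — unique.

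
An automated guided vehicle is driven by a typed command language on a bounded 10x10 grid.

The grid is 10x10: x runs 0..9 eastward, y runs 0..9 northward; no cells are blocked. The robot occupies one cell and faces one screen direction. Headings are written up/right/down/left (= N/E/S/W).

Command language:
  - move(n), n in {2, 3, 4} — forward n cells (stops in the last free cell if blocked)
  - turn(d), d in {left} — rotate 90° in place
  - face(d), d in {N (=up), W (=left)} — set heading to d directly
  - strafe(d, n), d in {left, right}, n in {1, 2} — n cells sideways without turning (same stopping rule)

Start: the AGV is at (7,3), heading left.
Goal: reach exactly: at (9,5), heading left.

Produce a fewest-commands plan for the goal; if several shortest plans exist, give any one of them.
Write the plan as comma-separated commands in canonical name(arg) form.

turn(left), strafe(left, 2), face(W), strafe(right, 2)

initial: at (7,3), heading left
step 1 (turn(left)): at (7,3), heading down
step 2 (strafe(left, 2)): at (9,3), heading down
step 3 (face(W)): at (9,3), heading left
step 4 (strafe(right, 2)): at (9,5), heading left
shorter routes all fall short; 4 is best.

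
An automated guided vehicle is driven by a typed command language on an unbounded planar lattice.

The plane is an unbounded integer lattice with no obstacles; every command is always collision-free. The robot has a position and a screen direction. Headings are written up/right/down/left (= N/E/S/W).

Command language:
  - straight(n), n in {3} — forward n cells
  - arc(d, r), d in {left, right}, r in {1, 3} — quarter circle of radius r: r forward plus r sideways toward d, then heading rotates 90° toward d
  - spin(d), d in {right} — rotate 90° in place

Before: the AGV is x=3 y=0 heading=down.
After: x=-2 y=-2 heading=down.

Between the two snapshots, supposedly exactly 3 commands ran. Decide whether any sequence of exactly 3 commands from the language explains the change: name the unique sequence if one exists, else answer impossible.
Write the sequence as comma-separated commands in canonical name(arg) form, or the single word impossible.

arc(right, 1), straight(3), arc(left, 1)

key: heading stays S — rotations cancel among the 3 commands
initial: x=3 y=0 heading=down
1. arc(right, 1) → x=2 y=-1 heading=left
2. straight(3) → x=-1 y=-1 heading=left
3. arc(left, 1) → x=-2 y=-2 heading=down
uniquely the one of 216 3-step routes that fits.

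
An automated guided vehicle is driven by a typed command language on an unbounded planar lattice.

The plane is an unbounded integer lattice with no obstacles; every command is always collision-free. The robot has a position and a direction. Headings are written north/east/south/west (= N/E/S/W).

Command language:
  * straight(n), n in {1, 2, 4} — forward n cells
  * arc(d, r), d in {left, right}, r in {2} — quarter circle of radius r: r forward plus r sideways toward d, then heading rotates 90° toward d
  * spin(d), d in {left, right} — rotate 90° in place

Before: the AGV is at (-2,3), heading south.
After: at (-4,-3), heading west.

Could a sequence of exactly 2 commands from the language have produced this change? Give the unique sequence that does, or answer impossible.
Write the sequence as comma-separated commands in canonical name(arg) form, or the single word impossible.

key: cell and facing (now W) both changed — the 2 commands mix motion and turning
from: at (-2,3), heading south
1. straight(4) → at (-2,-1), heading south
2. arc(right, 2) → at (-4,-3), heading west
all 49 alternatives checked — unique.

straight(4), arc(right, 2)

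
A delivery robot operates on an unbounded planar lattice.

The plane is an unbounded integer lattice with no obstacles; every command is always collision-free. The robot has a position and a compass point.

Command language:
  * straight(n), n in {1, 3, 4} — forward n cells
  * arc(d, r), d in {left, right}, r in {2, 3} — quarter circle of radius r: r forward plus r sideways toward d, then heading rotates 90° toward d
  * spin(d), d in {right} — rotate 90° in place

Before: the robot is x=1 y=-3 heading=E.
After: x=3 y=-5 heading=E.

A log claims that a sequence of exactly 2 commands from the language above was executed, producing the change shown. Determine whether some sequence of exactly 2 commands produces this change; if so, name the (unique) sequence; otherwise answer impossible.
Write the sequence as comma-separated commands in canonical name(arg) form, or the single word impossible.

spin(right), arc(left, 2)

key: still facing E at the end — net rotation zero over 2 steps
t0: x=1 y=-3 heading=E
1. spin(right) → x=1 y=-3 heading=S
2. arc(left, 2) → x=3 y=-5 heading=E
uniquely the one of 64 2-step routes that fits.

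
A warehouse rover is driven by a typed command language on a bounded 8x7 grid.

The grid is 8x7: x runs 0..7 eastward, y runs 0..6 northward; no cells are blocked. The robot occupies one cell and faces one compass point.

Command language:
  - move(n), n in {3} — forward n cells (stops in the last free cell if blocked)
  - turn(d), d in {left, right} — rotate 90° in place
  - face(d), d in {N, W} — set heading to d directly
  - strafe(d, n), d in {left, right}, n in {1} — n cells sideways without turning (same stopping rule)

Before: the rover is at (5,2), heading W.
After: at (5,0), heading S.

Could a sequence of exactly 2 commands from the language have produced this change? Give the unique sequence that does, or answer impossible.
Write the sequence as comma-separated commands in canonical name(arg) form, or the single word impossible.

turn(left), move(3)

key: cell and facing (now S) both changed — the 2 commands mix motion and turning
from: at (5,2), heading W
1. turn(left) → at (5,2), heading S
2. move(3) → at (5,0), heading S
no rival 2-sequence matches.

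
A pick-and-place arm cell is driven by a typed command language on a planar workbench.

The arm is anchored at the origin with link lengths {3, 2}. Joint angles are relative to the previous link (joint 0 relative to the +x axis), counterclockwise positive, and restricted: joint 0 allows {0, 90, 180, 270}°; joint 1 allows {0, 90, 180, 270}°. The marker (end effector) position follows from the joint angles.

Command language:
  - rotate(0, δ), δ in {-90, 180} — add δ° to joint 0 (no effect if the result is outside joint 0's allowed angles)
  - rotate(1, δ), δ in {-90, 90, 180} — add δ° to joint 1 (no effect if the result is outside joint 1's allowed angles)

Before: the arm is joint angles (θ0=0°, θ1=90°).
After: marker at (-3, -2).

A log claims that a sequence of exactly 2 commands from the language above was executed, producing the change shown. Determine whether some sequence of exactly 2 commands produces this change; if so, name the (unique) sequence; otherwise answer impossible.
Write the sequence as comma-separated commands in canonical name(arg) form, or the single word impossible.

rotate(0, -90), rotate(0, -90)

t0: joint angles (θ0=0°, θ1=90°)
t=1 rotate(0, -90) ⇒ joint angles (θ0=270°, θ1=90°)
t=2 rotate(0, -90) ⇒ joint angles (θ0=180°, θ1=90°)
no rival 2-sequence matches.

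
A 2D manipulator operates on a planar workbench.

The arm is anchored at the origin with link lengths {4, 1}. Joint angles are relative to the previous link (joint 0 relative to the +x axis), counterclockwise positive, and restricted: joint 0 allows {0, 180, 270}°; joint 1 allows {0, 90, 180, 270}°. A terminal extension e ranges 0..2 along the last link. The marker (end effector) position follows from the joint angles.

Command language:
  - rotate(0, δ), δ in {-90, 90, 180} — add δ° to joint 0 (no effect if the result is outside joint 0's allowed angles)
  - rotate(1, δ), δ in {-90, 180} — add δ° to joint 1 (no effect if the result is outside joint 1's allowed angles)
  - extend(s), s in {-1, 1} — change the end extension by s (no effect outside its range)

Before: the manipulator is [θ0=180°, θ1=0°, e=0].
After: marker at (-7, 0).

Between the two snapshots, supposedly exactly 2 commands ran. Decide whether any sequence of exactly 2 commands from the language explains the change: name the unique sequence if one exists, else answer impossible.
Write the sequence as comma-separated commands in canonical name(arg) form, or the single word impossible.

extend(1), extend(1)

start: [θ0=180°, θ1=0°, e=0]
[1] after extend(1): [θ0=180°, θ1=0°, e=1]
[2] after extend(1): [θ0=180°, θ1=0°, e=2]
no other 2-command option fits: unique.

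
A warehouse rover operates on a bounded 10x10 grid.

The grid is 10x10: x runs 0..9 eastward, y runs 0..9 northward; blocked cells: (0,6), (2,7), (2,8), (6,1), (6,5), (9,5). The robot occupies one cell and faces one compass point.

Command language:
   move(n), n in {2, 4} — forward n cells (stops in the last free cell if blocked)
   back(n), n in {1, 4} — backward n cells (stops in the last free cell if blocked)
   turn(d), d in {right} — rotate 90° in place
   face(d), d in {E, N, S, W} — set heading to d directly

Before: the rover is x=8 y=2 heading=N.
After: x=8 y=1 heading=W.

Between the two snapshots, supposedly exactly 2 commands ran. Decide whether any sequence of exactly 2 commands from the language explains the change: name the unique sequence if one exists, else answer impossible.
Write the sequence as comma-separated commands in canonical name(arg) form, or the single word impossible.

key: cell and facing (now W) both changed — the 2 commands mix motion and turning
t0: x=8 y=2 heading=N
[1] after back(1): x=8 y=1 heading=N
[2] after face(W): x=8 y=1 heading=W
uniquely the one of 81 2-step routes that fits.

back(1), face(W)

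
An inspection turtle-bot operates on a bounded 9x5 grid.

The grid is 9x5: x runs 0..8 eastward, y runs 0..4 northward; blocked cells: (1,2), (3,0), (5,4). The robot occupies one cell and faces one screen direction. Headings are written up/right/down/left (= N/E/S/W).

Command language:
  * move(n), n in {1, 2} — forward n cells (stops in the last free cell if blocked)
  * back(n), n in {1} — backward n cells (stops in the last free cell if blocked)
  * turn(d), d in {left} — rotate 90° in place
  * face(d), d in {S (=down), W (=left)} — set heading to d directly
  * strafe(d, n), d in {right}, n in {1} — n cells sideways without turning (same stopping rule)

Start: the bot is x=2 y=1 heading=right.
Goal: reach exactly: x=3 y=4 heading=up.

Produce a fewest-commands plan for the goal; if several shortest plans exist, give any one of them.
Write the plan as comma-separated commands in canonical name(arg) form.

t0: x=2 y=1 heading=right
t=1 move(1) ⇒ x=3 y=1 heading=right
t=2 turn(left) ⇒ x=3 y=1 heading=up
t=3 move(2) ⇒ x=3 y=3 heading=up
t=4 move(2) ⇒ x=3 y=4 heading=up
no 3-step plan works, so 4 is optimal.

move(1), turn(left), move(2), move(2)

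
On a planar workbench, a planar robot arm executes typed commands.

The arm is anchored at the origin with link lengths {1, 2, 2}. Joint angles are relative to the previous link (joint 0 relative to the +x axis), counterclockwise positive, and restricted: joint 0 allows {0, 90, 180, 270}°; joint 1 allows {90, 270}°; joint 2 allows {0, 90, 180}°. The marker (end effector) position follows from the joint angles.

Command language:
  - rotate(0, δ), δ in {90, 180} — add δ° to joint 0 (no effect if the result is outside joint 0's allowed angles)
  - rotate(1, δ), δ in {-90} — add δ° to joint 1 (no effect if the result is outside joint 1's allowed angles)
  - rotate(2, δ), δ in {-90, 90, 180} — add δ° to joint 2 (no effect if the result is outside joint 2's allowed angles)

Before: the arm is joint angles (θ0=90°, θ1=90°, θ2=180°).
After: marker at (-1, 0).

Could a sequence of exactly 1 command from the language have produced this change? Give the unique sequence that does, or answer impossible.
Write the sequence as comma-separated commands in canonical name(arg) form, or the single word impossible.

rotate(0, 90)

begin: joint angles (θ0=90°, θ1=90°, θ2=180°)
t=1 rotate(0, 90) ⇒ joint angles (θ0=180°, θ1=90°, θ2=180°)
no rival 1-sequence matches.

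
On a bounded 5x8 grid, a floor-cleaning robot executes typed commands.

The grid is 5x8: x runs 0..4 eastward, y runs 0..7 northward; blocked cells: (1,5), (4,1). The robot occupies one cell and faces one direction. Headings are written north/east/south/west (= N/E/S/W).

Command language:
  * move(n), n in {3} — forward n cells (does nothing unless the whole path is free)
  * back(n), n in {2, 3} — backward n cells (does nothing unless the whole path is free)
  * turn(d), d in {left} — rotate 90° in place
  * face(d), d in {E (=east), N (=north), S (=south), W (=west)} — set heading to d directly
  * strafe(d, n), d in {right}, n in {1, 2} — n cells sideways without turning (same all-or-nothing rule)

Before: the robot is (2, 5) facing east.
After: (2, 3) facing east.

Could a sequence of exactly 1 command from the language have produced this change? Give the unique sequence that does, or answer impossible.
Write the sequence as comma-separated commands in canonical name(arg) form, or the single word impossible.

key: still facing E — the one step turns nothing
initial: (2, 5) facing east
1. strafe(right, 2) → (2, 3) facing east
no rival 1-sequence matches.

strafe(right, 2)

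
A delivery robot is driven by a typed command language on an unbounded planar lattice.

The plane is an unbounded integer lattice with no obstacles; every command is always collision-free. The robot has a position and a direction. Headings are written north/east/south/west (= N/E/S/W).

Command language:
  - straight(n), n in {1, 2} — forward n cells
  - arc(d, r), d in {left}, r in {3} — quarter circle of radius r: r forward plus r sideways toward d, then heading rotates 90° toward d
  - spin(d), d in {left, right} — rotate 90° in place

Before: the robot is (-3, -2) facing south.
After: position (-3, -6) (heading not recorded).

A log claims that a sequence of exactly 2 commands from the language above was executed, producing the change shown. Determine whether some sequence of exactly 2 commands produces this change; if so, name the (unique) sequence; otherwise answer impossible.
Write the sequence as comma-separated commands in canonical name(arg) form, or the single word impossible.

straight(2), straight(2)

initial: (-3, -2) facing south
1. straight(2) → (-3, -4) facing south
2. straight(2) → (-3, -6) facing south
no other 2-command option fits: unique.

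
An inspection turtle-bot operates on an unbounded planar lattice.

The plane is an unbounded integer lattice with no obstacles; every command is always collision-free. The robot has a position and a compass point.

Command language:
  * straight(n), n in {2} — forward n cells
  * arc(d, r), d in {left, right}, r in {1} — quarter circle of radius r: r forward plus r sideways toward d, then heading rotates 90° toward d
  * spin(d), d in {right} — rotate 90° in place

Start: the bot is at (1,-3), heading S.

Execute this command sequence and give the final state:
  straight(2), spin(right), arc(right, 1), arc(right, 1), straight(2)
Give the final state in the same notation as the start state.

start: at (1,-3), heading S
step 1 (straight(2)): at (1,-5), heading S
step 2 (spin(right)): at (1,-5), heading W
step 3 (arc(right, 1)): at (0,-4), heading N
step 4 (arc(right, 1)): at (1,-3), heading E
step 5 (straight(2)): at (3,-3), heading E

at (3,-3), heading E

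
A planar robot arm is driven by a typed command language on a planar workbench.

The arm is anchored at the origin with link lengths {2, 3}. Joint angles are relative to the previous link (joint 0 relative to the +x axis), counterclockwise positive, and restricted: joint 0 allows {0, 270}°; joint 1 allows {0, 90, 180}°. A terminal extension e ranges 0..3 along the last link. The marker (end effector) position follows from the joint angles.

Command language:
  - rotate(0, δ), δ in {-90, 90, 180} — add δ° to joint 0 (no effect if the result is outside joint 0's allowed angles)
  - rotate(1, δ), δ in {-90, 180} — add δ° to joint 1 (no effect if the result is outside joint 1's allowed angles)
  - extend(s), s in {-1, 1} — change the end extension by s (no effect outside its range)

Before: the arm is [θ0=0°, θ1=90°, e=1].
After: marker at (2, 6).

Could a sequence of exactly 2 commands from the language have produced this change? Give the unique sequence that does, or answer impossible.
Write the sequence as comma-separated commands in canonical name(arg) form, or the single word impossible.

begin: [θ0=0°, θ1=90°, e=1]
t=1 extend(1) ⇒ [θ0=0°, θ1=90°, e=2]
t=2 extend(1) ⇒ [θ0=0°, θ1=90°, e=3]
no other 2-command option fits: unique.

extend(1), extend(1)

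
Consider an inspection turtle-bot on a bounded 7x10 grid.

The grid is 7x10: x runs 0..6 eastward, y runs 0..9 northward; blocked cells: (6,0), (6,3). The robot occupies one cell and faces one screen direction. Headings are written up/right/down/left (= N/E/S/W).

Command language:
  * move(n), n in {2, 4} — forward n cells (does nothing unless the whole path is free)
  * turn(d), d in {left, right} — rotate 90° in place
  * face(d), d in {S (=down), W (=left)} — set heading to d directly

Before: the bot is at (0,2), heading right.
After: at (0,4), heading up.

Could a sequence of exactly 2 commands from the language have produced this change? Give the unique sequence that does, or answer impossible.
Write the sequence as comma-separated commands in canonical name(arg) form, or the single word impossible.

key: running move(2) before turn(left) would end elsewhere — order is forced
t0: at (0,2), heading right
t=1 turn(left) ⇒ at (0,2), heading up
t=2 move(2) ⇒ at (0,4), heading up
no rival 2-sequence matches.

turn(left), move(2)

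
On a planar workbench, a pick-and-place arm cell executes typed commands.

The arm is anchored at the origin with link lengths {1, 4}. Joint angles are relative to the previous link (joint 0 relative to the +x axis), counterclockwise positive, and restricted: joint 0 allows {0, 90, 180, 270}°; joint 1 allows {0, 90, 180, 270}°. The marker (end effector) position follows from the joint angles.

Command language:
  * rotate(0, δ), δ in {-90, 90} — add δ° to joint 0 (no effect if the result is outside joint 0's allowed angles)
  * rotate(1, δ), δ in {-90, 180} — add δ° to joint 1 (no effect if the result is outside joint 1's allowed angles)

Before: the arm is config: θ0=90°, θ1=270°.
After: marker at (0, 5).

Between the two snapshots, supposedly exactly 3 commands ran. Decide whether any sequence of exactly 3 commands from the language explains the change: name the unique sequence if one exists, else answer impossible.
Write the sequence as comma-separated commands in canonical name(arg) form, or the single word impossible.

rotate(1, -90), rotate(1, -90), rotate(1, -90)

initial: config: θ0=90°, θ1=270°
step 1 (rotate(1, -90)): config: θ0=90°, θ1=180°
step 2 (rotate(1, -90)): config: θ0=90°, θ1=90°
step 3 (rotate(1, -90)): config: θ0=90°, θ1=0°
no rival 3-sequence matches.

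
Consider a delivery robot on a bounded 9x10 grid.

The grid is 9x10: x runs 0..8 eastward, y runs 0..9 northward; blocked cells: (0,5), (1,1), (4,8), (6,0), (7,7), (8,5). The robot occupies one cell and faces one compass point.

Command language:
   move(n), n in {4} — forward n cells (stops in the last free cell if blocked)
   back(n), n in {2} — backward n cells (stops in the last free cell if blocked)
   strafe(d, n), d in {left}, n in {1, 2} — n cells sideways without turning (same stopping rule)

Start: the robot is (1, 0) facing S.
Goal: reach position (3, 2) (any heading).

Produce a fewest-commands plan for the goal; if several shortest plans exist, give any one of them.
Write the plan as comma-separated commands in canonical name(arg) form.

strafe(left, 2), back(2)

t0: (1, 0) facing S
[1] after strafe(left, 2): (3, 0) facing S
[2] after back(2): (3, 2) facing S
minimal: 2 command(s), checked below 2.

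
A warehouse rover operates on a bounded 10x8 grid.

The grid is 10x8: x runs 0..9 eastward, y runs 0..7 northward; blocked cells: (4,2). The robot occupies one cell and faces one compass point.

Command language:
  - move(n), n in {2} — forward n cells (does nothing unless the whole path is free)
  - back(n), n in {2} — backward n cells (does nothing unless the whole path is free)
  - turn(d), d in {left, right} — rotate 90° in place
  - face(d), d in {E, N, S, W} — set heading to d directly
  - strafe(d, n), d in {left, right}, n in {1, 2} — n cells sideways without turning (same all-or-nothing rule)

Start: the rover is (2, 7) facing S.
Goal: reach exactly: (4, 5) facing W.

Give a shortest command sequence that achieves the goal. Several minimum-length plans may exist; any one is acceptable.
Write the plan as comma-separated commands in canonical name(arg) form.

start: (2, 7) facing S
[1] after strafe(left, 2): (4, 7) facing S
[2] after move(2): (4, 5) facing S
[3] after face(W): (4, 5) facing W
nothing shorter than 3 reaches the goal.

strafe(left, 2), move(2), face(W)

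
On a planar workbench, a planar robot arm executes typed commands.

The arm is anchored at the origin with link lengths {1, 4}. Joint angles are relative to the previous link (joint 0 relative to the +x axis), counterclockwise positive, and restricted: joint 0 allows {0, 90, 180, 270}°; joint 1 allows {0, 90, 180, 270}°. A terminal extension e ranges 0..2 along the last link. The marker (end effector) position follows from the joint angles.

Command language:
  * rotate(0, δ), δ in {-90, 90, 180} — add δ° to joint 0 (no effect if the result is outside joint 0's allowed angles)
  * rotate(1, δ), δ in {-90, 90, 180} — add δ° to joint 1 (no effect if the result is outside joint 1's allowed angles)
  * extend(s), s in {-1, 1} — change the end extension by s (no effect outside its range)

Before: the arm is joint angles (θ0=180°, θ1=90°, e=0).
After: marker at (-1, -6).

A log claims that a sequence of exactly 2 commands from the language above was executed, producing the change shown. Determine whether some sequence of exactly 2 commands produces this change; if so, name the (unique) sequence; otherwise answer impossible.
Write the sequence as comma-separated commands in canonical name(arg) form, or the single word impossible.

extend(1), extend(1)

initial: joint angles (θ0=180°, θ1=90°, e=0)
1. extend(1) → joint angles (θ0=180°, θ1=90°, e=1)
2. extend(1) → joint angles (θ0=180°, θ1=90°, e=2)
no other 2-command option fits: unique.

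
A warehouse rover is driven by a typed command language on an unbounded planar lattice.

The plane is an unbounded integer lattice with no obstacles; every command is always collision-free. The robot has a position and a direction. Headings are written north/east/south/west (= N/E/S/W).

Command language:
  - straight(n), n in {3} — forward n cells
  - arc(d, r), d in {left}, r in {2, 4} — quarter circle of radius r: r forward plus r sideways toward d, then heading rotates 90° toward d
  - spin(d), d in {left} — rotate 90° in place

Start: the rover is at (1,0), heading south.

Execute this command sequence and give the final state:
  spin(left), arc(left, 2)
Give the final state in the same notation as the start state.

begin: at (1,0), heading south
t=1 spin(left) ⇒ at (1,0), heading east
t=2 arc(left, 2) ⇒ at (3,2), heading north

at (3,2), heading north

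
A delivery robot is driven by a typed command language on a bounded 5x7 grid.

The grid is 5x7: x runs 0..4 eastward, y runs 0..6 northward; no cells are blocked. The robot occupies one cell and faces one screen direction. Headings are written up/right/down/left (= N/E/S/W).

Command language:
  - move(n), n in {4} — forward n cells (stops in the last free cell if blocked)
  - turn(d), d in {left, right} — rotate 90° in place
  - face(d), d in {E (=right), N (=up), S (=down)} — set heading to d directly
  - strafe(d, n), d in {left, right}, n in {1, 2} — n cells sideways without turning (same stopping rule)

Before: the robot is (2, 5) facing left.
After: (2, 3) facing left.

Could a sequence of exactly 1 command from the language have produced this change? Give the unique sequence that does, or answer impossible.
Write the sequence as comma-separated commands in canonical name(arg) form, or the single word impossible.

key: still facing W — the one step turns nothing
start: (2, 5) facing left
t=1 strafe(left, 2) ⇒ (2, 3) facing left
no other 1-command option fits: unique.

strafe(left, 2)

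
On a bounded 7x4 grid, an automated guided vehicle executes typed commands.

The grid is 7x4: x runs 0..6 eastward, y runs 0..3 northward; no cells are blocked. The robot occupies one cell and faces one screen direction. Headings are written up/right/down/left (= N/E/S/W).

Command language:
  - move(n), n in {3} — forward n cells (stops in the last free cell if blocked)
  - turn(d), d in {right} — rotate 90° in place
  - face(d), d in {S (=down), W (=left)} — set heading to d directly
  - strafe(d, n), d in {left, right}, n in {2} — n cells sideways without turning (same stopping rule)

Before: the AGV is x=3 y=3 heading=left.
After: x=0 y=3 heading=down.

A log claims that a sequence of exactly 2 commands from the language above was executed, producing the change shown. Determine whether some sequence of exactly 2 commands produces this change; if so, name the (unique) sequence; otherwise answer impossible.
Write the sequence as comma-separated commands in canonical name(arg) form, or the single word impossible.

key: cell and facing (now S) both changed — the 2 commands mix motion and turning
initial: x=3 y=3 heading=left
t=1 move(3) ⇒ x=0 y=3 heading=left
t=2 face(S) ⇒ x=0 y=3 heading=down
all 36 alternatives checked — unique.

move(3), face(S)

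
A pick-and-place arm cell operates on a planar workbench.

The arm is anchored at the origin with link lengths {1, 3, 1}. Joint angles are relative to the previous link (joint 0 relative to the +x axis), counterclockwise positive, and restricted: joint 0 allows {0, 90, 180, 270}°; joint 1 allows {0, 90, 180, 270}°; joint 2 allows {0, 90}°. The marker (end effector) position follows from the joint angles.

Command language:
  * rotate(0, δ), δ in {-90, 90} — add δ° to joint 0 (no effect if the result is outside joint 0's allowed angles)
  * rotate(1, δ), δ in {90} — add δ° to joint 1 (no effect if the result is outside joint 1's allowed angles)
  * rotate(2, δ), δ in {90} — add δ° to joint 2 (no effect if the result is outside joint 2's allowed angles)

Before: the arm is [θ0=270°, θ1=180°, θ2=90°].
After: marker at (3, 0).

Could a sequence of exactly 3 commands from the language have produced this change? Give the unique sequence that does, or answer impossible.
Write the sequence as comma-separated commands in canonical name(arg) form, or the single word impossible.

rotate(1, 90), rotate(1, 90), rotate(1, 90)

initial: [θ0=270°, θ1=180°, θ2=90°]
[1] after rotate(1, 90): [θ0=270°, θ1=270°, θ2=90°]
[2] after rotate(1, 90): [θ0=270°, θ1=0°, θ2=90°]
[3] after rotate(1, 90): [θ0=270°, θ1=90°, θ2=90°]
no other 3-command option fits: unique.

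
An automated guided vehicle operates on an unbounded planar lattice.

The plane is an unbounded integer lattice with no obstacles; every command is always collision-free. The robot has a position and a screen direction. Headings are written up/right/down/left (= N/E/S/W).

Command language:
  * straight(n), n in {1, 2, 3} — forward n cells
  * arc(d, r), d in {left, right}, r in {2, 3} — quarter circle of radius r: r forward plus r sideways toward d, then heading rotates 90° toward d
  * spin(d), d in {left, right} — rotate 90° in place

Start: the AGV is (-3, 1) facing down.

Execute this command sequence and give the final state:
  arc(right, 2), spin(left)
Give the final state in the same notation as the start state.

(-5, -1) facing down

initial: (-3, 1) facing down
step 1 (arc(right, 2)): (-5, -1) facing left
step 2 (spin(left)): (-5, -1) facing down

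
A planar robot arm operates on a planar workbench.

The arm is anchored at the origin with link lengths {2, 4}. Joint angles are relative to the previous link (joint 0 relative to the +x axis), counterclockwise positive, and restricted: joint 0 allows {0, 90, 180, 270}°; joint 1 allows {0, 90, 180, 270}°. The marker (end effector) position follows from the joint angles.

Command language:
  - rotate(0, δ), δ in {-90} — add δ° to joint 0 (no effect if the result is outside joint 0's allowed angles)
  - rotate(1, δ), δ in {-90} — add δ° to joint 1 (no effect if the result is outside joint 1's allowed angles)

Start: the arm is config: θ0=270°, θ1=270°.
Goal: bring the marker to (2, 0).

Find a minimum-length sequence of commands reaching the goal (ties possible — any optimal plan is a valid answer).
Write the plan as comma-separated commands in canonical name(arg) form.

rotate(1, -90), rotate(0, -90)

t0: config: θ0=270°, θ1=270°
1. rotate(1, -90) → config: θ0=270°, θ1=180°
2. rotate(0, -90) → config: θ0=180°, θ1=180°
no 1-step plan works, so 2 is optimal.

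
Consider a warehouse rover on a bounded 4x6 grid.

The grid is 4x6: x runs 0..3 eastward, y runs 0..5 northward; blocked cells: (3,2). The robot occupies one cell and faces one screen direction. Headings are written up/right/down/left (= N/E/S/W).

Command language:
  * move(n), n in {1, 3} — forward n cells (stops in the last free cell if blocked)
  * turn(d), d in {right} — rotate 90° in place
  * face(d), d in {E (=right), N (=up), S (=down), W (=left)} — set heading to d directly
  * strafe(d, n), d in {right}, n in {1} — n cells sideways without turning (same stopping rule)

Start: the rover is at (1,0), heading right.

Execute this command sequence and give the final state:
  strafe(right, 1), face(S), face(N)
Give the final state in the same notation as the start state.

at (1,0), heading up

from: at (1,0), heading right
t=1 strafe(right, 1) ⇒ at (1,0), heading right
t=2 face(S) ⇒ at (1,0), heading down
t=3 face(N) ⇒ at (1,0), heading up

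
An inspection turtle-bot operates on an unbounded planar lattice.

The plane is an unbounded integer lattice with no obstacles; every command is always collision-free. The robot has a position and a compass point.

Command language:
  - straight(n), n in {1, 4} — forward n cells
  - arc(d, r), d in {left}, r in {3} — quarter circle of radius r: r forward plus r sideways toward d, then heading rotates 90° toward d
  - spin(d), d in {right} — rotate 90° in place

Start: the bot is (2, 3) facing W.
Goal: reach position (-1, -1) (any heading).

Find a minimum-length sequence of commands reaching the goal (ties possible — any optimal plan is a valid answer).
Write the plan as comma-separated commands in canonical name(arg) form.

initial: (2, 3) facing W
1. arc(left, 3) → (-1, 0) facing S
2. straight(1) → (-1, -1) facing S
minimal: 2 command(s), checked below 2.

arc(left, 3), straight(1)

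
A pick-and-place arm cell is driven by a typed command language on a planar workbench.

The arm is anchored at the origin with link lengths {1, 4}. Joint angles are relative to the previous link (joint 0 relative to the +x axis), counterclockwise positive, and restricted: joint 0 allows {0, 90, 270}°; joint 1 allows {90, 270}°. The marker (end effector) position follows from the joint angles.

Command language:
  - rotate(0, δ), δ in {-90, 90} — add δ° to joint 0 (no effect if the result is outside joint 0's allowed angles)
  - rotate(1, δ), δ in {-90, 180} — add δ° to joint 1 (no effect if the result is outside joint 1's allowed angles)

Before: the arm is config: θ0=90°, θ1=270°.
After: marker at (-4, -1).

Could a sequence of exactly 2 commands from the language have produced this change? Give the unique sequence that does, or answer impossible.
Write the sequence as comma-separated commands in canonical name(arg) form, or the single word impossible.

rotate(0, -90), rotate(0, -90)

begin: config: θ0=90°, θ1=270°
t=1 rotate(0, -90) ⇒ config: θ0=0°, θ1=270°
t=2 rotate(0, -90) ⇒ config: θ0=270°, θ1=270°
no rival 2-sequence matches.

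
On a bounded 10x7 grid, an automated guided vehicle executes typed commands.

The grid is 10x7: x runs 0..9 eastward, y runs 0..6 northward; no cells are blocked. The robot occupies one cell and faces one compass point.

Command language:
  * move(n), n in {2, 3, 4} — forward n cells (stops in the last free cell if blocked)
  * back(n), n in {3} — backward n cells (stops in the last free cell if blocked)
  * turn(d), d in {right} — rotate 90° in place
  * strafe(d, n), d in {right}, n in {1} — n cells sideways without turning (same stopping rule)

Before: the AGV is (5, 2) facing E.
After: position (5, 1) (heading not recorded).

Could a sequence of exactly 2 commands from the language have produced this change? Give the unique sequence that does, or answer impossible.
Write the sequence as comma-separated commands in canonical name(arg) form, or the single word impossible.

strafe(right, 1), turn(right)

key: order matters: swapping strafe(right, 1) and turn(right) lands elsewhere
start: (5, 2) facing E
step 1 (strafe(right, 1)): (5, 1) facing E
step 2 (turn(right)): (5, 1) facing S
no other 2-command option fits: unique.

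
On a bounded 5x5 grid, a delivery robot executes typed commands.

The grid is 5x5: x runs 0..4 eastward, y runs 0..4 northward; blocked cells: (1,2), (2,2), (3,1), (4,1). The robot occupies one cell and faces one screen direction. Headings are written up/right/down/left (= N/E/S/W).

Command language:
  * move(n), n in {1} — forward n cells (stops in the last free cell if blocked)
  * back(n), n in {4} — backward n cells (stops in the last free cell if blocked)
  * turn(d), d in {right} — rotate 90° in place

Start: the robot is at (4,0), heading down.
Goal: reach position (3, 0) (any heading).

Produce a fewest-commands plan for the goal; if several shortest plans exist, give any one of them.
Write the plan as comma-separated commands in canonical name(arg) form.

turn(right), move(1)

start: at (4,0), heading down
t=1 turn(right) ⇒ at (4,0), heading left
t=2 move(1) ⇒ at (3,0), heading left
nothing shorter than 2 reaches the goal.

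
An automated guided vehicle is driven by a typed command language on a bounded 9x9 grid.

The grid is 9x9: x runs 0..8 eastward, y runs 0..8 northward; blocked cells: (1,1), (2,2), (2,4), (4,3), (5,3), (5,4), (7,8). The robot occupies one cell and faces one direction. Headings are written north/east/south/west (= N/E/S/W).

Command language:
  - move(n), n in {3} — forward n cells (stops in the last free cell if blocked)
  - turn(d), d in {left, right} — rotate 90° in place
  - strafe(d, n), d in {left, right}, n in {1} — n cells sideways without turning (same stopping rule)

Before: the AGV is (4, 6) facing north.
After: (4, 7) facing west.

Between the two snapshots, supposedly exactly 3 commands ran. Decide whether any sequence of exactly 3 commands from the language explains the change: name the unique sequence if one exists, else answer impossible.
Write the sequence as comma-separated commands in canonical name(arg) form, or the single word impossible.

move(3), turn(left), strafe(left, 1)

key: move(3) runs into the grid edge before its full distance
begin: (4, 6) facing north
t=1 move(3) ⇒ (4, 8) facing north
t=2 turn(left) ⇒ (4, 8) facing west
t=3 strafe(left, 1) ⇒ (4, 7) facing west
no rival 3-sequence matches.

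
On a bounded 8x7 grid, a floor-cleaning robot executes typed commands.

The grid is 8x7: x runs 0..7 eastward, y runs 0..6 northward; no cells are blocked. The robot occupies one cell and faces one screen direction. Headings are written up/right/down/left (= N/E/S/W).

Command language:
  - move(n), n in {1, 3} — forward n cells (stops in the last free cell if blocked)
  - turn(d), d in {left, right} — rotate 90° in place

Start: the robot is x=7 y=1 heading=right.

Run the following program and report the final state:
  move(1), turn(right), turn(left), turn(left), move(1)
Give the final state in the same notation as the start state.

x=7 y=2 heading=up

from: x=7 y=1 heading=right
step 1 (move(1)): x=7 y=1 heading=right
step 2 (turn(right)): x=7 y=1 heading=down
step 3 (turn(left)): x=7 y=1 heading=right
step 4 (turn(left)): x=7 y=1 heading=up
step 5 (move(1)): x=7 y=2 heading=up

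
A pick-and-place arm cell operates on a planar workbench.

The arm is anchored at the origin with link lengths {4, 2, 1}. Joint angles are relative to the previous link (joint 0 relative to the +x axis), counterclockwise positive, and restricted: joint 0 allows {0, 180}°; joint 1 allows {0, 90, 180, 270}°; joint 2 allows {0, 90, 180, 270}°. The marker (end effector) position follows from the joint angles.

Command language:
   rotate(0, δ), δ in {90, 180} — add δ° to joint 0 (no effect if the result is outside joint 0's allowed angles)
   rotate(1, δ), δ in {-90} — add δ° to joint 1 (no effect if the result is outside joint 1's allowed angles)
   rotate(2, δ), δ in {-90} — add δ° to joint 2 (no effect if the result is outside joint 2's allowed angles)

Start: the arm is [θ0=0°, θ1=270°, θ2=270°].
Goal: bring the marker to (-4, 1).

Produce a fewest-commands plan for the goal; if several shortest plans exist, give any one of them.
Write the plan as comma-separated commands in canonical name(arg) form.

rotate(2, -90), rotate(0, 180)

t0: [θ0=0°, θ1=270°, θ2=270°]
t=1 rotate(2, -90) ⇒ [θ0=0°, θ1=270°, θ2=180°]
t=2 rotate(0, 180) ⇒ [θ0=180°, θ1=270°, θ2=180°]
no 1-step plan works, so 2 is optimal.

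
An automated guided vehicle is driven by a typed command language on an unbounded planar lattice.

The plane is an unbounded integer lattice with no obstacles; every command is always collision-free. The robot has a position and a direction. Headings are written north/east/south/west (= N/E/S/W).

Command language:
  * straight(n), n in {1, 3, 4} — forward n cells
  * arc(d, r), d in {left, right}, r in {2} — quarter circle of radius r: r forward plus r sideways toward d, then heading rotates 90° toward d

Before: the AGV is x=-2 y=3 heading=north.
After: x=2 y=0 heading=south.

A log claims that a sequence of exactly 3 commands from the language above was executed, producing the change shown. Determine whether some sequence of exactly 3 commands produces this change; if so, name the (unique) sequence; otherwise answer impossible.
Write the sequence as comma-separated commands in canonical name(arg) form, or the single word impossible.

arc(right, 2), arc(right, 2), straight(3)

key: position moved to (2,0) AND the heading swung to S — translation plus rotation needed
begin: x=-2 y=3 heading=north
t=1 arc(right, 2) ⇒ x=0 y=5 heading=east
t=2 arc(right, 2) ⇒ x=2 y=3 heading=south
t=3 straight(3) ⇒ x=2 y=0 heading=south
uniquely the one of 125 3-step routes that fits.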